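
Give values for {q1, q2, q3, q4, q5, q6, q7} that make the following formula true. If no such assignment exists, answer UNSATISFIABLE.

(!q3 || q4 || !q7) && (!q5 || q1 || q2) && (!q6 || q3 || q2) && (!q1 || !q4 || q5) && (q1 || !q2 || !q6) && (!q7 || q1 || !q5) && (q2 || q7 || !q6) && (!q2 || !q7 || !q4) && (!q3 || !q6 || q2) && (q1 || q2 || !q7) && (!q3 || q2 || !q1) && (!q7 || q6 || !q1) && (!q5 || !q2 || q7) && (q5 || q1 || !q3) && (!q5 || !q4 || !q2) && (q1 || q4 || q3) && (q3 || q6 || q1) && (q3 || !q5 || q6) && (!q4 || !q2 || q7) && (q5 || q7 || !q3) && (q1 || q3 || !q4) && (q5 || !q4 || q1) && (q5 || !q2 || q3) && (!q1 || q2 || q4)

q1 ↦ true, q2 ↦ true, q3 ↦ false, q4 ↦ false, q5 ↦ true, q6 ↦ true, q7 ↦ true

Branch on q3: set q3 = false.
Branch on q6: set q6 = true.
The clause (q2) is unit, so q2 = true.
The clause (q1) is unit, so q1 = true.
The clause (q5) is unit, so q5 = true.
The clause (q7) is unit, so q7 = true.
The clause (!q4) is unit, so q4 = false.
This assignment satisfies each clause.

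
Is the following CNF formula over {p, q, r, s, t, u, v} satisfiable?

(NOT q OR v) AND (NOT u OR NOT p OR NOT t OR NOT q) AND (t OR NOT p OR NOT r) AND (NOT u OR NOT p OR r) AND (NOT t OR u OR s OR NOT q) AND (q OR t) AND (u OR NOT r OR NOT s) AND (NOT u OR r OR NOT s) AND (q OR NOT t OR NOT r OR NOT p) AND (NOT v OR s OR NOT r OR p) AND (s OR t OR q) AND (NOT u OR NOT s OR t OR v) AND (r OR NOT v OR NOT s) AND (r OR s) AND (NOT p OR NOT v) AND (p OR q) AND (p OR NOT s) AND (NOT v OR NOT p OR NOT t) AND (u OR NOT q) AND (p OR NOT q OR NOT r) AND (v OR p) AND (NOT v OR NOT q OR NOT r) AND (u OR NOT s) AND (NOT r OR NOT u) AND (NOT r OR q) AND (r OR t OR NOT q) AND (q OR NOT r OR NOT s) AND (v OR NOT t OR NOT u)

Branch on q: set q = false.
From the singleton clause (t), t = true.
From the singleton clause (p), p = true.
From the singleton clause (NOT r), r = false.
From the singleton clause (NOT u), u = false.
From the singleton clause (s), s = true.
Now (NOT s) is unsatisfied and unit — conflict.
That branch fails; take q = true instead.
From the singleton clause (v), v = true.
From the singleton clause (NOT p), p = false.
From the singleton clause (NOT s), s = false.
From the singleton clause (NOT r), r = false.
Now (r) is unsatisfied and unit — conflict.
Either choice for q ends in contradiction.
No assignment satisfies every clause.

No, unsatisfiable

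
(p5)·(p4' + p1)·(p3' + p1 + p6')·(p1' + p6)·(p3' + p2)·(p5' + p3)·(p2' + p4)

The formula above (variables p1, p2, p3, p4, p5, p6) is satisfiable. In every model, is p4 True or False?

Suppose p4 = 0.
(p5) alone gives p5 = 1.
(p3) alone gives p3 = 1.
(p2) alone gives p2 = 1.
But (p2') is also a unit clause — contradiction.
So every satisfying assignment has p4 = True.

True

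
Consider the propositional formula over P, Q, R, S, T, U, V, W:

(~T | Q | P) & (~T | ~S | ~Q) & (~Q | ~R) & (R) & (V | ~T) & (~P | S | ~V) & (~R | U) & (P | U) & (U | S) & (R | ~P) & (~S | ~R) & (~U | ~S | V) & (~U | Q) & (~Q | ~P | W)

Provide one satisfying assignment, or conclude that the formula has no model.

UNSATISFIABLE

(R) alone gives R = 1.
(~Q) alone gives Q = 0.
(U) alone gives U = 1.
Now (~U) is unsatisfied and unit — conflict.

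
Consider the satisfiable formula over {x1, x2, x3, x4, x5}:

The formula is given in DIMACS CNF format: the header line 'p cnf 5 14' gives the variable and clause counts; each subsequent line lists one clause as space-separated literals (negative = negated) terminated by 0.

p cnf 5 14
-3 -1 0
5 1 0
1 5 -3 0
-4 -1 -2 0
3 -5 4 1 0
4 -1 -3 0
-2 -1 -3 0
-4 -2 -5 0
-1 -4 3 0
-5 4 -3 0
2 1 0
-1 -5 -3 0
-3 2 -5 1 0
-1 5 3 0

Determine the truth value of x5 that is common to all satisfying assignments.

True

Suppose x5 = False.
From the singleton clause (x1), x1 = True.
From the singleton clause (¬x3), x3 = False.
But (x3) is also a unit clause — contradiction.
So every satisfying assignment has x5 = True.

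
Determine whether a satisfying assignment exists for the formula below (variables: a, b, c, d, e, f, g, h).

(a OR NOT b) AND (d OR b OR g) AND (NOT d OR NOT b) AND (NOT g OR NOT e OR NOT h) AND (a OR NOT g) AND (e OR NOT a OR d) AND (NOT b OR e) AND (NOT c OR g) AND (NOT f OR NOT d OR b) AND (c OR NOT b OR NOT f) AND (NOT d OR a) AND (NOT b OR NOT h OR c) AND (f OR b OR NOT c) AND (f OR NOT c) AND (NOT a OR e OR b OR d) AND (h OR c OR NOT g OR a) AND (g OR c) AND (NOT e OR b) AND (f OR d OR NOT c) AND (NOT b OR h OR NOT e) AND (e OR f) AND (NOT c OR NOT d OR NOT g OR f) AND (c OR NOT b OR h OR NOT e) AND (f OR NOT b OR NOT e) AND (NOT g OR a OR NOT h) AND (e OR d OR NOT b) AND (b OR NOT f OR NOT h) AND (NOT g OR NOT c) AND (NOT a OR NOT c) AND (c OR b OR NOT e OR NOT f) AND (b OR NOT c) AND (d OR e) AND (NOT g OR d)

No

Case a = true:
From the singleton clause (NOT c), c = false.
From the singleton clause (g), g = true.
From the singleton clause (d), d = true.
From the singleton clause (NOT b), b = false.
From the singleton clause (NOT f), f = false.
From the singleton clause (NOT e), e = false.
But (e) is also a unit clause — contradiction.
So a must be the other value — set a = false.
From the singleton clause (NOT b), b = false.
From the singleton clause (NOT g), g = false.
From the singleton clause (d), d = true.
But (NOT d) is also a unit clause — contradiction.
Either choice for a ends in contradiction.
No assignment satisfies every clause.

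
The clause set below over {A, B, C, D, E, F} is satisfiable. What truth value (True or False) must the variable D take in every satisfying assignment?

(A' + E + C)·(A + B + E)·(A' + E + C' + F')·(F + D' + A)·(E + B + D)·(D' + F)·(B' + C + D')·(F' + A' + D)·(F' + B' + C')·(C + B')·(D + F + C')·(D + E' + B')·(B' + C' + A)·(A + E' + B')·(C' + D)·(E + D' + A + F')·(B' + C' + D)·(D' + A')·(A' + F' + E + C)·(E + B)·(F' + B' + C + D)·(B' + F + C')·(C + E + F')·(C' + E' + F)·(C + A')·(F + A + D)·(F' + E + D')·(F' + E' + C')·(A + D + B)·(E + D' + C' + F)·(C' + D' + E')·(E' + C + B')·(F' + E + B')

True

Suppose D = 0.
Unit clause (C') forces C = 0.
Unit clause (B') forces B = 0.
Unit clause (E) forces E = 1.
Unit clause (A') forces A = 0.
That conflicts with the unit clause (A).
So every satisfying assignment has D = True.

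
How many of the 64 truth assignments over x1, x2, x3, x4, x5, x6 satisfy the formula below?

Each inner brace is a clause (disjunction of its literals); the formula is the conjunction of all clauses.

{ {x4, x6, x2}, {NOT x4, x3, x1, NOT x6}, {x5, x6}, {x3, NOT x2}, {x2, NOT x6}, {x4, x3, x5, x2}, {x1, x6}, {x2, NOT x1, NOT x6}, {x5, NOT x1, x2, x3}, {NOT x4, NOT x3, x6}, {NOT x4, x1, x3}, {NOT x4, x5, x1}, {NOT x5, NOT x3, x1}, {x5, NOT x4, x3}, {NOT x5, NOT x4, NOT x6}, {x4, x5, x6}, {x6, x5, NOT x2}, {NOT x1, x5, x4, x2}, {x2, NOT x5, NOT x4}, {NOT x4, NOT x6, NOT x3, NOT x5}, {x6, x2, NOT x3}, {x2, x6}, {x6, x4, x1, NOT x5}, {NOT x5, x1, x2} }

There are 2^6 = 64 truth assignments over (x1, x2, x3, x4, x5, x6).
Split on x6. With x6 = true, the clauses containing x6 are satisfied and NOT x6 drops from the rest; 4 of the 2^5 = 32 assignments to the other variables satisfy what remains.
With x6 = false, by the same count on the reduced clause set, 1 assignment works.
(One model: x1=F, x2=T, x3=T, x4=F, x5=F, x6=T.)
Total: 4 + 1 = 5.

5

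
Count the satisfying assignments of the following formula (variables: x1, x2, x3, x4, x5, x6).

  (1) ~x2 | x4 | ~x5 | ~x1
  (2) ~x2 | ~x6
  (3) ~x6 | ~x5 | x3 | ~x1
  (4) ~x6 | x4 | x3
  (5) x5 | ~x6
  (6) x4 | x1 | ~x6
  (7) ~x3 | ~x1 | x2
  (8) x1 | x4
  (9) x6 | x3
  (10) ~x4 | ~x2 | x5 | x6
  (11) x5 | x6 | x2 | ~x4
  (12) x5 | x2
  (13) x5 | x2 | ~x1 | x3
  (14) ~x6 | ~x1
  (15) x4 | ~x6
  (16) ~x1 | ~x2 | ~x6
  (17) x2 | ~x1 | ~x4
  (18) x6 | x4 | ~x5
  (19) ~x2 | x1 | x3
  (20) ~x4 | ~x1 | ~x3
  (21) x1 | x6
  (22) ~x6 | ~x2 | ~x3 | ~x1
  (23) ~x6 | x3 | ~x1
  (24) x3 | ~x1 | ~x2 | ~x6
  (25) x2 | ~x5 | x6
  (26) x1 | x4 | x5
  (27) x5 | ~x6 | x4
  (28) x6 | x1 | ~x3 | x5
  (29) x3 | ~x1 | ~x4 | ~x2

3

There are 2^6 = 64 truth assignments over (x1, x2, x3, x4, x5, x6).
Split on x5. With x5 = 1, the clauses containing x5 are satisfied and ~x5 drops from the rest; 2 of the 2^5 = 32 assignments to the other variables satisfy what remains.
With x5 = 0, by the same count on the reduced clause set, 1 assignment works.
(One model: x1=F, x2=F, x3=F, x4=T, x5=T, x6=T.)
Total: 2 + 1 = 3.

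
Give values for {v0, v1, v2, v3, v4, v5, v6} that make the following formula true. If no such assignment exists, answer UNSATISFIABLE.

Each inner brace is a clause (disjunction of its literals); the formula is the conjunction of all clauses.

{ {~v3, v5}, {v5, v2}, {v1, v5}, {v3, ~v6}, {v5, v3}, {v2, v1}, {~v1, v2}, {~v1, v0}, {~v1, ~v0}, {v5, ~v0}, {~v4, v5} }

v0 ↦ 1, v1 ↦ 0, v2 ↦ 1, v3 ↦ 0, v4 ↦ 0, v5 ↦ 1, v6 ↦ 0

Try v3 = 0.
The clause (~v6) is unit, so v6 = 0.
The clause (v5) is unit, so v5 = 1.
Try v2 = 1.
Try v1 = 0.
No clause remains; v0, v4 are free.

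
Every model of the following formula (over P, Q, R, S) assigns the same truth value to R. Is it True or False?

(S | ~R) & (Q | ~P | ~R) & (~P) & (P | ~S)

Suppose R = 1.
(S) alone gives S = 1.
(~P) alone gives P = 0.
But (P) is also a unit clause — contradiction.
So every satisfying assignment has R = False.

False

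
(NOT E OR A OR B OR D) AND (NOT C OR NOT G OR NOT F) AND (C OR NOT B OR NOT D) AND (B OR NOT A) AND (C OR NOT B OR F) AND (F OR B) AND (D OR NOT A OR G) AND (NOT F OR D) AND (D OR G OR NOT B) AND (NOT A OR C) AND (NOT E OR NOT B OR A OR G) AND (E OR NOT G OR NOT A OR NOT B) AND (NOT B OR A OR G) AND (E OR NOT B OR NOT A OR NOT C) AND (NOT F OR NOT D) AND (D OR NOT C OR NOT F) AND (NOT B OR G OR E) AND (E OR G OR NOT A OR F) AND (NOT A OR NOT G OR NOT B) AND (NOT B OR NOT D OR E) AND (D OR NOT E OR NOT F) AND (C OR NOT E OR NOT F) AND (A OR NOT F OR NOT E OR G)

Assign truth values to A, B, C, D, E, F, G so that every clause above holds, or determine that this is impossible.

A ↦ false,  B ↦ true,  C ↦ true,  D ↦ false,  E ↦ false,  F ↦ false,  G ↦ true

Case B = true:
Case C = true:
Case G = true:
The clause (NOT F) is unit, so F = false.
The clause (NOT A) is unit, so A = false.
Case D = false:
Every clause is now satisfied; E is unconstrained.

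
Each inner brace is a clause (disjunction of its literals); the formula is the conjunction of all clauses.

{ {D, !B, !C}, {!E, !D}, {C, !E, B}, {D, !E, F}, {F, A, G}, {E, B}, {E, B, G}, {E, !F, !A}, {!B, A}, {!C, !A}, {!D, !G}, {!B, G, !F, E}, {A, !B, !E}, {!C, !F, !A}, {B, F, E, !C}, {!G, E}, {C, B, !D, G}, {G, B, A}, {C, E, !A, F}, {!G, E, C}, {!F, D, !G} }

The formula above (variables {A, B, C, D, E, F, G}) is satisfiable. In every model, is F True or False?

True

Suppose F = false.
Suppose E = false.
(B) alone gives B = true.
(A) alone gives A = true.
(!C) alone gives C = false.
That conflicts with the unit clause (C).
That branch fails; take E = true instead.
(!D) alone gives D = false.
That conflicts with the unit clause (D).
Both values of E lead to a conflict.
So every satisfying assignment has F = True.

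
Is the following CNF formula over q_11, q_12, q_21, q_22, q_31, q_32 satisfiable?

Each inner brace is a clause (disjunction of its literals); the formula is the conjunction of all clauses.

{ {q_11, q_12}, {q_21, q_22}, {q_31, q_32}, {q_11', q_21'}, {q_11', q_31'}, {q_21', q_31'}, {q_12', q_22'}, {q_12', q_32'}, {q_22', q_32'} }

Case q_11 = 1:
From the singleton clause (q_21'), q_21 = 0.
From the singleton clause (q_22), q_22 = 1.
From the singleton clause (q_31'), q_31 = 0.
From the singleton clause (q_32), q_32 = 1.
But (q_32') is also a unit clause — contradiction.
That branch fails; take q_11 = 0 instead.
From the singleton clause (q_12), q_12 = 1.
From the singleton clause (q_22'), q_22 = 0.
From the singleton clause (q_21), q_21 = 1.
From the singleton clause (q_31'), q_31 = 0.
From the singleton clause (q_32), q_32 = 1.
But (q_32') is also a unit clause — contradiction.
Neither q_11 = 1 nor q_11 = 0 works.
No assignment satisfies every clause.

No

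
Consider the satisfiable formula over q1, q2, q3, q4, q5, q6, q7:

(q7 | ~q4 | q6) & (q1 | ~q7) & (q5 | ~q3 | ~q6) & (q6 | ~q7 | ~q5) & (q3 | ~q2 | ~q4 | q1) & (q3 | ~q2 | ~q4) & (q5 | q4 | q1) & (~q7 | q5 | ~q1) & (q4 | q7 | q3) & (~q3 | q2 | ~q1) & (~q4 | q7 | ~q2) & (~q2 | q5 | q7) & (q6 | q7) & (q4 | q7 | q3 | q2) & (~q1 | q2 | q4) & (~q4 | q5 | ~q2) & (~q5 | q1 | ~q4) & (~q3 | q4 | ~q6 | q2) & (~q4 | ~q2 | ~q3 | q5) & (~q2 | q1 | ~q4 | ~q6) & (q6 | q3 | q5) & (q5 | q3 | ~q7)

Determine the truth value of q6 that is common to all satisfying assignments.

Suppose q6 = 0.
(q7) alone gives q7 = 1.
(q1) alone gives q1 = 1.
(~q5) alone gives q5 = 0.
But (q5) is also a unit clause — contradiction.
So every satisfying assignment has q6 = True.

True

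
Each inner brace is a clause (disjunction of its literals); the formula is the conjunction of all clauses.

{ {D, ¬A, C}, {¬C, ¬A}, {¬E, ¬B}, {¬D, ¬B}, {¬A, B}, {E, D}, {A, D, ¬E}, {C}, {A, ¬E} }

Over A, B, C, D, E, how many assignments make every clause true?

1

There are 2^5 = 32 truth assignments over (A, B, C, D, E).
Split on C. With C = True, the clauses containing C are satisfied and ¬C drops from the rest; 1 of the 2^4 = 16 assignments to the other variables satisfy what remains.
With C = False, by the same count on the reduced clause set, 0 assignments work.
(One model: A=F, B=F, C=T, D=T, E=F.)
Total: 1 + 0 = 1.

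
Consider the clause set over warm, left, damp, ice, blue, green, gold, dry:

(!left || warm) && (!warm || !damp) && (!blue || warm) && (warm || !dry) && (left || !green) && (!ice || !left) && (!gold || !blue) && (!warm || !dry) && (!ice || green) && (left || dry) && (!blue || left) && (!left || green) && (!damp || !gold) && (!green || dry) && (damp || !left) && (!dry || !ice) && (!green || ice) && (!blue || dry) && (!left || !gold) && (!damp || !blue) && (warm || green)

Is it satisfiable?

No

Suppose left = false.
From the singleton clause (!green), green = false.
From the singleton clause (!ice), ice = false.
From the singleton clause (dry), dry = true.
From the singleton clause (warm), warm = true.
That conflicts with the unit clause (!warm).
Backtrack on left: now try left = true.
From the singleton clause (warm), warm = true.
From the singleton clause (!damp), damp = false.
That conflicts with the unit clause (damp).
Neither left = true nor left = false works.
No assignment satisfies every clause.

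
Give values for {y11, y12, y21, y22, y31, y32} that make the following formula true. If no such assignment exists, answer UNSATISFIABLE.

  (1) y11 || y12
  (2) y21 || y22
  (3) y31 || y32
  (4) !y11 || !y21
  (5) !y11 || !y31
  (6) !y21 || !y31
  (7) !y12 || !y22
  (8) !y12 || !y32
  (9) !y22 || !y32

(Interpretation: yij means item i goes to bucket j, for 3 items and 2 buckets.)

Branch on y11: set y11 = true.
Unit clause (!y21) forces y21 = false.
Unit clause (y22) forces y22 = true.
Unit clause (!y31) forces y31 = false.
Unit clause (y32) forces y32 = true.
But (!y32) is also a unit clause — contradiction.
Undo y11 and try y11 = false.
Unit clause (y12) forces y12 = true.
Unit clause (!y22) forces y22 = false.
Unit clause (y21) forces y21 = true.
Unit clause (!y31) forces y31 = false.
Unit clause (y32) forces y32 = true.
But (!y32) is also a unit clause — contradiction.
Neither y11 = true nor y11 = false works.

UNSATISFIABLE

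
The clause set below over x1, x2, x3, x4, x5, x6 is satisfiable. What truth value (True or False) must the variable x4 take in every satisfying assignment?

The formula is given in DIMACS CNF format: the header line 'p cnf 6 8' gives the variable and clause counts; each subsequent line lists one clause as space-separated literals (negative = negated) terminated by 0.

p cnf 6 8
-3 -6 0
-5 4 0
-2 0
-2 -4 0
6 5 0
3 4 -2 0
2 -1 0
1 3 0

True

Suppose x4 = False.
From the singleton clause (¬x5), x5 = False.
From the singleton clause (¬x2), x2 = False.
From the singleton clause (x6), x6 = True.
From the singleton clause (¬x3), x3 = False.
From the singleton clause (¬x1), x1 = False.
Now (x1) is unsatisfied and unit — conflict.
So every satisfying assignment has x4 = True.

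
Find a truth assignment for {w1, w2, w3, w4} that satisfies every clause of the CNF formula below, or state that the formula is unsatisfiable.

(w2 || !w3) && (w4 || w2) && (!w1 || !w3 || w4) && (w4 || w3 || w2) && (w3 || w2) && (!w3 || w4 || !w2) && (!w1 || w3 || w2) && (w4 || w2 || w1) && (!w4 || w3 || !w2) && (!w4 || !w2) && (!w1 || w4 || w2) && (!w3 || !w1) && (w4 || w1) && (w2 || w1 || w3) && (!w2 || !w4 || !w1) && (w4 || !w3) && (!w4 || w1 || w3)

w1: true, w2: true, w3: false, w4: false

Branch on w2: set w2 = true.
The clause (!w4) is unit, so w4 = false.
The clause (!w3) is unit, so w3 = false.
The clause (w1) is unit, so w1 = true.
This assignment satisfies each clause.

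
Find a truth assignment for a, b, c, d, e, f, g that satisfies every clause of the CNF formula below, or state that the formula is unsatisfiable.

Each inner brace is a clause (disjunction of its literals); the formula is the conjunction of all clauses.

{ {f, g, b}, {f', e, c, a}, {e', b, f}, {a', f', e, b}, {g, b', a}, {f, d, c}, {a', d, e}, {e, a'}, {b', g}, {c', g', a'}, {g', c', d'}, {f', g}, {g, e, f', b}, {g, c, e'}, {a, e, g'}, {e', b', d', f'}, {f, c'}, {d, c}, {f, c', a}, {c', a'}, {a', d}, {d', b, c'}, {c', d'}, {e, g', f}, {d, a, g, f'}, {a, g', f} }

Suppose e = 1.
Suppose b = 0.
From the singleton clause (f), f = 1.
From the singleton clause (g), g = 1.
Suppose c = 0.
From the singleton clause (d), d = 1.
No clause remains; a is free.

a ↦ 0; b ↦ 0; c ↦ 0; d ↦ 1; e ↦ 1; f ↦ 1; g ↦ 1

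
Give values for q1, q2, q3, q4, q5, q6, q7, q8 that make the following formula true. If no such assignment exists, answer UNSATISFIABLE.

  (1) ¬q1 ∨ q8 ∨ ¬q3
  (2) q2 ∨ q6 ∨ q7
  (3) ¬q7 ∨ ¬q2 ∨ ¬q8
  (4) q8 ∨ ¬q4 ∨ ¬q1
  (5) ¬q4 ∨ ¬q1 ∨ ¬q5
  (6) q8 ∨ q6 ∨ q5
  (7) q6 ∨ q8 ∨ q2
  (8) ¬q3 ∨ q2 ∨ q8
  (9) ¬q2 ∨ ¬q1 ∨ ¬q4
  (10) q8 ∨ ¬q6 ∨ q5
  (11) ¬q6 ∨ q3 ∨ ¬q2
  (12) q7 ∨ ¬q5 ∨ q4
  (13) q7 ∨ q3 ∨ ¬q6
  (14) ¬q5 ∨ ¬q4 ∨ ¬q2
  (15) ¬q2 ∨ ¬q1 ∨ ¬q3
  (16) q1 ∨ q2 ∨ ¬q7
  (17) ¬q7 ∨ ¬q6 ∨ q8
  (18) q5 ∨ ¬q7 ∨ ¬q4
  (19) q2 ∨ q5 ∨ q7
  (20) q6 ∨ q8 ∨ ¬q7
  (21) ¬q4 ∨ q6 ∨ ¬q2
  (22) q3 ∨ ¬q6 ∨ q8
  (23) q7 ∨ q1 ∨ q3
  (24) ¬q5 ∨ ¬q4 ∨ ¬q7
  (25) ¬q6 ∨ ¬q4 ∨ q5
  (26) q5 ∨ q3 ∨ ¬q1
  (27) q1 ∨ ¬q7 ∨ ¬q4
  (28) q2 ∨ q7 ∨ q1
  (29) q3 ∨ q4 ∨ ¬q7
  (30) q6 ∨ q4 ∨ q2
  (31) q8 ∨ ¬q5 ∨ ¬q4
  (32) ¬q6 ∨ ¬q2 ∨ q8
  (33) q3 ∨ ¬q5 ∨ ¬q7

q1=True; q2=False; q3=True; q4=False; q5=True; q6=True; q7=True; q8=True

Case q1 = True:
Case q8 = True:
Case q7 = True:
Unit clause (¬q2) forces q2 = False.
Case q4 = False:
Unit clause (q3) forces q3 = True.
Unit clause (q6) forces q6 = True.
All clauses hold; q5 can take either value.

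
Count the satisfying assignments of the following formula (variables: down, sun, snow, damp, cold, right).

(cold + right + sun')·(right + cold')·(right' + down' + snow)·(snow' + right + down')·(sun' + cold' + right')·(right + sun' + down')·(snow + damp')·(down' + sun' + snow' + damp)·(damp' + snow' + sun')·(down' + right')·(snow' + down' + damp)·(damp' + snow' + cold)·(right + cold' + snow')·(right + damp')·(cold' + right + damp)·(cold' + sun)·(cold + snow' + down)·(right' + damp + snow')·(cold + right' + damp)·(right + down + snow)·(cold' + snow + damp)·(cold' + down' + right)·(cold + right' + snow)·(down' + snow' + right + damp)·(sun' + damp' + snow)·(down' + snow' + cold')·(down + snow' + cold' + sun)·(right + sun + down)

There are 2^6 = 64 truth assignments over (down, sun, snow, damp, cold, right).
Split on sun. With sun = 1, the clauses containing sun are satisfied and sun' drops from the rest; 0 of the 2^5 = 32 assignments to the other variables satisfy what remains.
With sun = 0, by the same count on the reduced clause set, 1 assignment works.
(One model: down=T, sun=F, snow=F, damp=F, cold=F, right=F.)
Total: 0 + 1 = 1.

1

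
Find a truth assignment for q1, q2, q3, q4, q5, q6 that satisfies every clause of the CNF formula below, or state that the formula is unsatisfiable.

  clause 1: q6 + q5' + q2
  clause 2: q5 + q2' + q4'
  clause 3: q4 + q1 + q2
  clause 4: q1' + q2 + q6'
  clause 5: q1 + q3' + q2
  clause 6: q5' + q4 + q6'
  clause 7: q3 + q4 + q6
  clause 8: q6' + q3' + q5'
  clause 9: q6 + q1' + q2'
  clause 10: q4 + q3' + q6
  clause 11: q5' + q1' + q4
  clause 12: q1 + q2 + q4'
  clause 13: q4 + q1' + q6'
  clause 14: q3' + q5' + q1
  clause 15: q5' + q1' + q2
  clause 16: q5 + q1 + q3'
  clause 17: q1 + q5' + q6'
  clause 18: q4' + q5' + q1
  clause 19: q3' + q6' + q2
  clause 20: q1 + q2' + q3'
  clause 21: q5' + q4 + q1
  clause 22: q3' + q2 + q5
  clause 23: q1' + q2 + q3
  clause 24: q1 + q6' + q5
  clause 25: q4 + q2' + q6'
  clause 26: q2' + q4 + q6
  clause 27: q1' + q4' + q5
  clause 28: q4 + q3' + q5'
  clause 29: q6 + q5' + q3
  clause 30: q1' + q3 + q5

Suppose q6 = 1.
Suppose q1 = 1.
Unit clause (q2) forces q2 = 1.
Unit clause (q4) forces q4 = 1.
Unit clause (q5) forces q5 = 1.
Unit clause (q3') forces q3 = 0.
All clauses are satisfied.

q1=1,  q2=1,  q3=0,  q4=1,  q5=1,  q6=1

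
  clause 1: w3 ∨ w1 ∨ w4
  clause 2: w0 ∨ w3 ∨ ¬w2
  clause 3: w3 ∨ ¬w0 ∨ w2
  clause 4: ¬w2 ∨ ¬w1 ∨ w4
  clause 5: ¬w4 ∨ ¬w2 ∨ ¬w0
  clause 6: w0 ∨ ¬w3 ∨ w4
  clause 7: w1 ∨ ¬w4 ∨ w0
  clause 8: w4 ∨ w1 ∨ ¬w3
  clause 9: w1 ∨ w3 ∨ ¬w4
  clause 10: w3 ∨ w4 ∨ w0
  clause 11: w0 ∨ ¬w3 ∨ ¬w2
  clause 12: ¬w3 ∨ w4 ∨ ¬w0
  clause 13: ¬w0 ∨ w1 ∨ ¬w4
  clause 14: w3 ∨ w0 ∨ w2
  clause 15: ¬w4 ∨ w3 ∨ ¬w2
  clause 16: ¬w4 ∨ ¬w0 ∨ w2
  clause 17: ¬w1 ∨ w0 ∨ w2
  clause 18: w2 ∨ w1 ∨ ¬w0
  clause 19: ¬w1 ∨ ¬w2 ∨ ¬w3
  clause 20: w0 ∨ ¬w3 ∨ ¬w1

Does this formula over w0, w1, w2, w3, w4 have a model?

Suppose w3 = True.
Suppose w0 = True.
From the singleton clause (w4), w4 = True.
From the singleton clause (¬w2), w2 = False.
That conflicts with the unit clause (w2).
That branch fails; take w0 = False instead.
From the singleton clause (w4), w4 = True.
From the singleton clause (w1), w1 = True.
That conflicts with the unit clause (¬w1).
Neither w0 = True nor w0 = False works.
That branch fails; take w3 = False instead.
Suppose w1 = True.
Suppose w0 = True.
From the singleton clause (w2), w2 = True.
From the singleton clause (w4), w4 = True.
That conflicts with the unit clause (¬w4).
That branch fails; take w0 = False instead.
From the singleton clause (¬w2), w2 = False.
That conflicts with the unit clause (w2).
Neither w0 = True nor w0 = False works.
That branch fails; take w1 = False instead.
From the singleton clause (w4), w4 = True.
That conflicts with the unit clause (¬w4).
Neither w1 = True nor w1 = False works.
Neither w3 = True nor w3 = False works.
No assignment satisfies every clause.

No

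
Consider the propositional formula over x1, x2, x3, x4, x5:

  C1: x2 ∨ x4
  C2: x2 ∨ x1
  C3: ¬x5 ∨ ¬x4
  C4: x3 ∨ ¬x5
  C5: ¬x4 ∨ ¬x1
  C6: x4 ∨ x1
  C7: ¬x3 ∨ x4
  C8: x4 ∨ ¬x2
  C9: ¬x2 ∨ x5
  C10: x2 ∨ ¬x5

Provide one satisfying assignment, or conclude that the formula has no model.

Try x2 = True.
The clause (x4) is unit, so x4 = True.
The clause (¬x5) is unit, so x5 = False.
But (x5) is also a unit clause — contradiction.
So x2 must be the other value — set x2 = False.
The clause (x4) is unit, so x4 = True.
The clause (x1) is unit, so x1 = True.
But (¬x1) is also a unit clause — contradiction.
Both values of x2 lead to a conflict.

UNSATISFIABLE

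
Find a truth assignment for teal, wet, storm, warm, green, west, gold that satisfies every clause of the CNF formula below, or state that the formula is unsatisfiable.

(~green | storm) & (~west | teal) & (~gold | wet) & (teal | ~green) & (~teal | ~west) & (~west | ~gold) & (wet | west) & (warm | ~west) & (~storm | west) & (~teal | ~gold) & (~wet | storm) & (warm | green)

UNSATISFIABLE

Suppose green = 0.
(warm) alone gives warm = 1.
Suppose west = 0.
(wet) alone gives wet = 1.
(~storm) alone gives storm = 0.
Now (storm) is unsatisfied and unit — conflict.
Undo west and try west = 1.
(teal) alone gives teal = 1.
Now (~teal) is unsatisfied and unit — conflict.
Both values of west lead to a conflict.
Undo green and try green = 1.
(storm) alone gives storm = 1.
(teal) alone gives teal = 1.
(~west) alone gives west = 0.
Now (west) is unsatisfied and unit — conflict.
Both values of green lead to a conflict.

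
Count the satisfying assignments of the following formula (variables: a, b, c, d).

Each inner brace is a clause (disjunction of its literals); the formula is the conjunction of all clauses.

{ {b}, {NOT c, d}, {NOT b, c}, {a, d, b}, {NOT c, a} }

There are 2^4 = 16 truth assignments over (a, b, c, d).
Check each against the 5 clauses (columns in the order a, b, c, d):
  F F F F  ✗ fails (b)
  F F F T  ✗ fails (b)
  F F T F  ✗ fails (b)
  F F T T  ✗ fails (b)
  F T F F  ✗ fails (NOT b OR c)
  F T F T  ✗ fails (NOT b OR c)
  F T T F  ✗ fails (NOT c OR d)
  F T T T  ✗ fails (NOT c OR a)
  T F F F  ✗ fails (b)
  T F F T  ✗ fails (b)
  T F T F  ✗ fails (b)
  T F T T  ✗ fails (b)
  T T F F  ✗ fails (NOT b OR c)
  T T F T  ✗ fails (NOT b OR c)
  T T T F  ✗ fails (NOT c OR d)
  T T T T  ✓ satisfies all
1 of the 16 rows is a model.

1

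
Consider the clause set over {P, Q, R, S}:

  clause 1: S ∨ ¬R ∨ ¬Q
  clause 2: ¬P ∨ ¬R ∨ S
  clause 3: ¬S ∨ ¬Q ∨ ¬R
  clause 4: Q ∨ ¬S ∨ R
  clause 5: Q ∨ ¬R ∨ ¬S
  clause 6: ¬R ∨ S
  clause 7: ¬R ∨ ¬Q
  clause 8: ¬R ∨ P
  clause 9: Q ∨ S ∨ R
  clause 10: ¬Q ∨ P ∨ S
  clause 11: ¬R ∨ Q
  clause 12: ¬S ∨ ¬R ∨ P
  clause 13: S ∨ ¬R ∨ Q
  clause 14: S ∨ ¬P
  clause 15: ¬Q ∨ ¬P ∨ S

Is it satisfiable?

Yes

Suppose R = False.
Suppose Q = True.
Suppose P = False.
From the singleton clause (S), S = True.
All clauses are satisfied.
A satisfying assignment: P: False, Q: True, R: False, S: True.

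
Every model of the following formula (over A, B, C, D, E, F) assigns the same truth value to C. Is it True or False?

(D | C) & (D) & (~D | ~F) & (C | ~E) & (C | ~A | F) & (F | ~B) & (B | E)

Suppose C = 0.
The clause (D) is unit, so D = 1.
The clause (~F) is unit, so F = 0.
The clause (~E) is unit, so E = 0.
The clause (~A) is unit, so A = 0.
The clause (~B) is unit, so B = 0.
Now (B) is unsatisfied and unit — conflict.
So every satisfying assignment has C = True.

True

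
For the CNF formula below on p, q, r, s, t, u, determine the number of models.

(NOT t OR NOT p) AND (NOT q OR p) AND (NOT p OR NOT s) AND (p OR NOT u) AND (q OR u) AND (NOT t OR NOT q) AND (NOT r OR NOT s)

There are 2^6 = 64 truth assignments over (p, q, r, s, t, u).
Split on p. With p = true, the clauses containing p are satisfied and NOT p drops from the rest; 6 of the 2^5 = 32 assignments to the other variables satisfy what remains.
With p = false, by the same count on the reduced clause set, 0 assignments work.
Total: 6 + 0 = 6.

6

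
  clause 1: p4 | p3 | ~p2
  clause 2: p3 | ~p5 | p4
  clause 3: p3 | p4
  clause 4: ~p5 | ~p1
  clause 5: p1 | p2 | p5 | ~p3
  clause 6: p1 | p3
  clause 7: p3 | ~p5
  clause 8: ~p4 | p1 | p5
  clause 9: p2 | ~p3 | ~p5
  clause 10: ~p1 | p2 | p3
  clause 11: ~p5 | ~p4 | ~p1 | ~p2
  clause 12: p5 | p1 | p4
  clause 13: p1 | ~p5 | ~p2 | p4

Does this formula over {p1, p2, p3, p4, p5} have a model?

Suppose p3 = 1.
Suppose p5 = 0.
Suppose p1 = 1.
No clause remains; p2, p4 are free.
A satisfying assignment: p1 ↦ 1,  p2 ↦ 0,  p3 ↦ 1,  p4 ↦ 0,  p5 ↦ 0.

Satisfiable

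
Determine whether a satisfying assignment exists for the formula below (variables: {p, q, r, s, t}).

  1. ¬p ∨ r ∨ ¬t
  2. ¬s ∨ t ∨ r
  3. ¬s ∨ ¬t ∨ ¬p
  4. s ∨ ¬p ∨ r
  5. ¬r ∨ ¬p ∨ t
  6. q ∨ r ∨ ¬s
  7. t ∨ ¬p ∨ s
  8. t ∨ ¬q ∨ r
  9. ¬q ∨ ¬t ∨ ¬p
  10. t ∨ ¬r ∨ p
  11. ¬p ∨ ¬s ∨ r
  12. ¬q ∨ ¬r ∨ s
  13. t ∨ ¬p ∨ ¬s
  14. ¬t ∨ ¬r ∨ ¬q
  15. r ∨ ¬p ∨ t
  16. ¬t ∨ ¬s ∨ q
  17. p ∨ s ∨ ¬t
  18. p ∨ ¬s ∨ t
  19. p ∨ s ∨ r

Satisfiable

Try p = True.
Try r = True.
(t) alone gives t = True.
(¬s) alone gives s = False.
(¬q) alone gives q = False.
This assignment satisfies each clause.
A satisfying assignment: p: True,  q: False,  r: True,  s: False,  t: True.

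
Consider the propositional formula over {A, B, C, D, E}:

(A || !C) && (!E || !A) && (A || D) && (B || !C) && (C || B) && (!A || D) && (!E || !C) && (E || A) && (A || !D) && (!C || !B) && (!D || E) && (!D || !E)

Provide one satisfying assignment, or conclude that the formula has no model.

Suppose A = true.
From the singleton clause (!E), E = false.
From the singleton clause (D), D = true.
That conflicts with the unit clause (!D).
That branch fails; take A = false instead.
From the singleton clause (!C), C = false.
From the singleton clause (D), D = true.
That conflicts with the unit clause (!D).
Neither A = true nor A = false works.

UNSATISFIABLE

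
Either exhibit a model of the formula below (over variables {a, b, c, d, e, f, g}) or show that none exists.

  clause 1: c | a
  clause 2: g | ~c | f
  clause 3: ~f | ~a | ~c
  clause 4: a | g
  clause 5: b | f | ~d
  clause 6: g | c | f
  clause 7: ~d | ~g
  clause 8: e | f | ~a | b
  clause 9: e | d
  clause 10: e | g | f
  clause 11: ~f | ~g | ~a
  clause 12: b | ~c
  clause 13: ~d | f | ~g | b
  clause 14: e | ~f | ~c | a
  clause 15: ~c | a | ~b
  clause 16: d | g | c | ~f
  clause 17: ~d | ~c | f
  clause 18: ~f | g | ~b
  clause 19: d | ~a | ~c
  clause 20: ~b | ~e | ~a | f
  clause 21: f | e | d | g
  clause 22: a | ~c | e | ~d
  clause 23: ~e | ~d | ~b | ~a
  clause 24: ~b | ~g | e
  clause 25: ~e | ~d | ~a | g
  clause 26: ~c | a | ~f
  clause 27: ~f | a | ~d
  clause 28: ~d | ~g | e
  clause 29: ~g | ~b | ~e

Try c = 0.
The clause (a) is unit, so a = 1.
Try g = 1.
The clause (~d) is unit, so d = 0.
The clause (e) is unit, so e = 1.
The clause (~f) is unit, so f = 0.
The clause (~b) is unit, so b = 0.
All clauses are satisfied.

a ↦ 1; b ↦ 0; c ↦ 0; d ↦ 0; e ↦ 1; f ↦ 0; g ↦ 1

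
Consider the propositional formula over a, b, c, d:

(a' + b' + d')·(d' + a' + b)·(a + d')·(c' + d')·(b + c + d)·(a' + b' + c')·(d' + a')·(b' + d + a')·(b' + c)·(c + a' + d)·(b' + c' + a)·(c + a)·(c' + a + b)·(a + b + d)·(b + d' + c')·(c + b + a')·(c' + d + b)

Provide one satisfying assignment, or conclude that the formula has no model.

UNSATISFIABLE

Case a = 1:
From the singleton clause (d'), d = 0.
From the singleton clause (b'), b = 0.
From the singleton clause (c), c = 1.
But (c') is also a unit clause — contradiction.
Undo a and try a = 0.
From the singleton clause (d'), d = 0.
From the singleton clause (c), c = 1.
From the singleton clause (b'), b = 0.
But (b) is also a unit clause — contradiction.
Neither a = 1 nor a = 0 works.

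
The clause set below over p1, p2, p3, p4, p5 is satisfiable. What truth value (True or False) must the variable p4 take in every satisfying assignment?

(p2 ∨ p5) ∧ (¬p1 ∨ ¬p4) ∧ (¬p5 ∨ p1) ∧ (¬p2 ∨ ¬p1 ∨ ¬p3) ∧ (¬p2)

False

Suppose p4 = True.
(¬p1) alone gives p1 = False.
(¬p5) alone gives p5 = False.
(p2) alone gives p2 = True.
Now (¬p2) is unsatisfied and unit — conflict.
So every satisfying assignment has p4 = False.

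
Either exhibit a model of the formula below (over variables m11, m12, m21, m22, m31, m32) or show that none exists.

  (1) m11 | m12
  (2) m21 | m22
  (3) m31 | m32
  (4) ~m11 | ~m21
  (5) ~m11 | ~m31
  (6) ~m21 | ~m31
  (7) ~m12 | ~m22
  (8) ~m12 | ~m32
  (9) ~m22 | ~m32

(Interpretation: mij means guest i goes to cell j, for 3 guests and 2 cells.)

UNSATISFIABLE

Try m11 = 1.
From the singleton clause (~m21), m21 = 0.
From the singleton clause (m22), m22 = 1.
From the singleton clause (~m31), m31 = 0.
From the singleton clause (m32), m32 = 1.
Now (~m32) is unsatisfied and unit — conflict.
So m11 must be the other value — set m11 = 0.
From the singleton clause (m12), m12 = 1.
From the singleton clause (~m22), m22 = 0.
From the singleton clause (m21), m21 = 1.
From the singleton clause (~m31), m31 = 0.
From the singleton clause (m32), m32 = 1.
Now (~m32) is unsatisfied and unit — conflict.
Neither m11 = 1 nor m11 = 0 works.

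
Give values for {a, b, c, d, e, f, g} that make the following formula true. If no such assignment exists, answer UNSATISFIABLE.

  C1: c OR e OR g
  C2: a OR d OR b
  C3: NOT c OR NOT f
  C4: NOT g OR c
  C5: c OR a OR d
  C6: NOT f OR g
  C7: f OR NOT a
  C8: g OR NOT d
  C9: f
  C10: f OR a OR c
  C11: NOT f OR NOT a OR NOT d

UNSATISFIABLE

Unit clause (f) forces f = true.
Unit clause (NOT c) forces c = false.
Unit clause (NOT g) forces g = false.
Now (g) is unsatisfied and unit — conflict.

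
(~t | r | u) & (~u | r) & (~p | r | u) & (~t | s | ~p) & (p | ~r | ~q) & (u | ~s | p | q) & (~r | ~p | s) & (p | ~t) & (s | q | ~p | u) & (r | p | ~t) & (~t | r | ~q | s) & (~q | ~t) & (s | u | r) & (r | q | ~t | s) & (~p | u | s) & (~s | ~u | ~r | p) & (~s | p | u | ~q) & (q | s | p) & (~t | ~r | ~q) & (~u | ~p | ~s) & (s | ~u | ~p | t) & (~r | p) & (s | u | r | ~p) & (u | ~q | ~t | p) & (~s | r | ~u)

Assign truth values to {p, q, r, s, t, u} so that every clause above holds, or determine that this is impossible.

Try u = 0.
Try t = 1.
The clause (r) is unit, so r = 1.
The clause (p) is unit, so p = 1.
The clause (s) is unit, so s = 1.
The clause (~q) is unit, so q = 0.
All clauses are satisfied.

p: 1,  q: 0,  r: 1,  s: 1,  t: 1,  u: 0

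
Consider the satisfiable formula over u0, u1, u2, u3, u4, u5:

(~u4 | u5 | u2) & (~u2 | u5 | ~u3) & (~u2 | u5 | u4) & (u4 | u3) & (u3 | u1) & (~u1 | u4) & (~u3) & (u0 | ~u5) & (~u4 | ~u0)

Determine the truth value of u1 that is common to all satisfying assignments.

True

Suppose u1 = 0.
(u3) alone gives u3 = 1.
Now (~u3) is unsatisfied and unit — conflict.
So every satisfying assignment has u1 = True.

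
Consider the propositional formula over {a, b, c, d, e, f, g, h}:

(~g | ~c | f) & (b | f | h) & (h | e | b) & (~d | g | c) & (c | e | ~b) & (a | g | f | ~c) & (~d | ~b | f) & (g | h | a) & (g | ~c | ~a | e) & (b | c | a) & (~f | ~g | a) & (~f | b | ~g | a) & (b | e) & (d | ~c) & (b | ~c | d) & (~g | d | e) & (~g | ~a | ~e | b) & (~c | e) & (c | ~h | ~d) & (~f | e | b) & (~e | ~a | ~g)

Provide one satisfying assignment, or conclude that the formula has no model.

Try b = 0.
From the singleton clause (e), e = 1.
Try f = 1.
Try c = 1.
From the singleton clause (d), d = 1.
Try g = 0.
Try h = 0.
From the singleton clause (a), a = 1.
All clauses are satisfied.

a ↦ 1,  b ↦ 0,  c ↦ 1,  d ↦ 1,  e ↦ 1,  f ↦ 1,  g ↦ 0,  h ↦ 0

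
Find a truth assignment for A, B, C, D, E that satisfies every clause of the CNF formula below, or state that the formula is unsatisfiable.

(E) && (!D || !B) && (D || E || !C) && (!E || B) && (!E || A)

Unit clause (E) forces E = true.
Unit clause (B) forces B = true.
Unit clause (!D) forces D = false.
Unit clause (A) forces A = true.
No clause remains; C is free.

A ↦ true,  B ↦ true,  C ↦ true,  D ↦ false,  E ↦ true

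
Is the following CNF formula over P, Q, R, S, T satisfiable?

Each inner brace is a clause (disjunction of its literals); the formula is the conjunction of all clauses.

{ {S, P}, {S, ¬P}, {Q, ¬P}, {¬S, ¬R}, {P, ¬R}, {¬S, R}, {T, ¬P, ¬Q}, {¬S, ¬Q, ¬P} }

Case S = True:
Unit clause (¬R) forces R = False.
That conflicts with the unit clause (R).
Backtrack on S: now try S = False.
Unit clause (P) forces P = True.
That conflicts with the unit clause (¬P).
Both values of S lead to a conflict.
No assignment satisfies every clause.

No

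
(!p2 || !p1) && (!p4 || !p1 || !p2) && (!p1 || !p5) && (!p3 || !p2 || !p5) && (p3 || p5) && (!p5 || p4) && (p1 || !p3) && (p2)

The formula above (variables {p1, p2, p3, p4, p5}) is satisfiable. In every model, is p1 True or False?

Suppose p1 = true.
The clause (!p2) is unit, so p2 = false.
Now (p2) is unsatisfied and unit — conflict.
So every satisfying assignment has p1 = False.

False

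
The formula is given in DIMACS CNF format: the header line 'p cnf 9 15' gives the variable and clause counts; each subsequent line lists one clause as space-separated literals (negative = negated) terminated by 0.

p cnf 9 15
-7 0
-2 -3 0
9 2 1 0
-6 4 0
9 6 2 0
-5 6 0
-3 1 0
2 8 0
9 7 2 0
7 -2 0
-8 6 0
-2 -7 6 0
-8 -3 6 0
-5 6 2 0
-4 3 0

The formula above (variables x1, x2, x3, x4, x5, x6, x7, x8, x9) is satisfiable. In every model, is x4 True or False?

Suppose x4 = False.
(¬x7) alone gives x7 = False.
(¬x6) alone gives x6 = False.
(¬x5) alone gives x5 = False.
(¬x2) alone gives x2 = False.
(x9) alone gives x9 = True.
(x8) alone gives x8 = True.
That conflicts with the unit clause (¬x8).
So every satisfying assignment has x4 = True.

True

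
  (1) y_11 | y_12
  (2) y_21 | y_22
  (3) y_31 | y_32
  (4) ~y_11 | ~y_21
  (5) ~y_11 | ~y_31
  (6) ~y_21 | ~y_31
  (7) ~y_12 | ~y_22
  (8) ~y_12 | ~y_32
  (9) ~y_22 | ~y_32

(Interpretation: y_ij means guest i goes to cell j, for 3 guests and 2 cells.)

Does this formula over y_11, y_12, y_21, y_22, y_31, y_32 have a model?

No, unsatisfiable

Try y_11 = 1.
The clause (~y_21) is unit, so y_21 = 0.
The clause (y_22) is unit, so y_22 = 1.
The clause (~y_31) is unit, so y_31 = 0.
The clause (y_32) is unit, so y_32 = 1.
But (~y_32) is also a unit clause — contradiction.
So y_11 must be the other value — set y_11 = 0.
The clause (y_12) is unit, so y_12 = 1.
The clause (~y_22) is unit, so y_22 = 0.
The clause (y_21) is unit, so y_21 = 1.
The clause (~y_31) is unit, so y_31 = 0.
The clause (y_32) is unit, so y_32 = 1.
But (~y_32) is also a unit clause — contradiction.
Either choice for y_11 ends in contradiction.
No assignment satisfies every clause.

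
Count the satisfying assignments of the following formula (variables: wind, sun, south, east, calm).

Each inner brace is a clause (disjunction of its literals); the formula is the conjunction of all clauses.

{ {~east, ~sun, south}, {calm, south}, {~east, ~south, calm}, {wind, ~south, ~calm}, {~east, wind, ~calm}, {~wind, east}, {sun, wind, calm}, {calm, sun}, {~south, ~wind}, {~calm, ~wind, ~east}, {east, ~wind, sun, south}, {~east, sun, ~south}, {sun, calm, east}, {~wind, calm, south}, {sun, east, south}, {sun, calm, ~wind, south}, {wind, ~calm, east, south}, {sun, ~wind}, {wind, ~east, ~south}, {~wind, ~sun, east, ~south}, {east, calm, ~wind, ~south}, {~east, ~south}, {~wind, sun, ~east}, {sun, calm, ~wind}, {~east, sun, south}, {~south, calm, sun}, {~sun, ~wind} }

There are 2^5 = 32 truth assignments over (wind, sun, south, east, calm).
Split on calm. With calm = 1, the clauses containing calm are satisfied and ~calm drops from the rest; 0 of the 2^4 = 16 assignments to the other variables satisfy what remains.
With calm = 0, by the same count on the reduced clause set, 1 assignment works.
(One model: wind=F, sun=T, south=T, east=F, calm=F.)
Total: 0 + 1 = 1.

1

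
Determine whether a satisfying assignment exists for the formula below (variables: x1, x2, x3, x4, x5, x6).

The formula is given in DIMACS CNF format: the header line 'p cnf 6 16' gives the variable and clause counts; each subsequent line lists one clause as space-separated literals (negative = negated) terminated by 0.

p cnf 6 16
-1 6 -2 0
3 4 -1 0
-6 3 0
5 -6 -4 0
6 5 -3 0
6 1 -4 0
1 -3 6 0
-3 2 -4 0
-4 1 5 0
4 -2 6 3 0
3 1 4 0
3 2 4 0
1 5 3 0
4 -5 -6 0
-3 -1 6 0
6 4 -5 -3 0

Case x6 = True:
From the singleton clause (x3), x3 = True.
Case x5 = False:
From the singleton clause (¬x4), x4 = False.
All clauses hold; x1, x2 can take either value.
A satisfying assignment: x1 ↦ True,  x2 ↦ False,  x3 ↦ True,  x4 ↦ False,  x5 ↦ False,  x6 ↦ True.

Yes, satisfiable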